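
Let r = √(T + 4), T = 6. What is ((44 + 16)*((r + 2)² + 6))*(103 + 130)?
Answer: 279600 + 55920*√10 ≈ 4.5643e+5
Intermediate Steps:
r = √10 (r = √(6 + 4) = √10 ≈ 3.1623)
((44 + 16)*((r + 2)² + 6))*(103 + 130) = ((44 + 16)*((√10 + 2)² + 6))*(103 + 130) = (60*((2 + √10)² + 6))*233 = (60*(6 + (2 + √10)²))*233 = (360 + 60*(2 + √10)²)*233 = 83880 + 13980*(2 + √10)²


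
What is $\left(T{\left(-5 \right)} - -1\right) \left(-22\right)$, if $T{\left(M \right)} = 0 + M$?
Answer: $88$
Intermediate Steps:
$T{\left(M \right)} = M$
$\left(T{\left(-5 \right)} - -1\right) \left(-22\right) = \left(-5 - -1\right) \left(-22\right) = \left(-5 + 1\right) \left(-22\right) = \left(-4\right) \left(-22\right) = 88$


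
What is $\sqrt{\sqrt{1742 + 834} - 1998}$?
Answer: $\sqrt{-1998 + 4 \sqrt{161}} \approx 44.128 i$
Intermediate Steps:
$\sqrt{\sqrt{1742 + 834} - 1998} = \sqrt{\sqrt{2576} - 1998} = \sqrt{4 \sqrt{161} - 1998} = \sqrt{-1998 + 4 \sqrt{161}}$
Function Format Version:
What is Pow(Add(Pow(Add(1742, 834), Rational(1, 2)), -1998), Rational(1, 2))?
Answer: Pow(Add(-1998, Mul(4, Pow(161, Rational(1, 2)))), Rational(1, 2)) ≈ Mul(44.128, I)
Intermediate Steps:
Pow(Add(Pow(Add(1742, 834), Rational(1, 2)), -1998), Rational(1, 2)) = Pow(Add(Pow(2576, Rational(1, 2)), -1998), Rational(1, 2)) = Pow(Add(Mul(4, Pow(161, Rational(1, 2))), -1998), Rational(1, 2)) = Pow(Add(-1998, Mul(4, Pow(161, Rational(1, 2)))), Rational(1, 2))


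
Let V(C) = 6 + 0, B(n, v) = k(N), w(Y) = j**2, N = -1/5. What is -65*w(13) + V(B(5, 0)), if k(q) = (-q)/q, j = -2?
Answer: -254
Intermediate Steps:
N = -1/5 (N = -1*1/5 = -1/5 ≈ -0.20000)
w(Y) = 4 (w(Y) = (-2)**2 = 4)
k(q) = -1
B(n, v) = -1
V(C) = 6
-65*w(13) + V(B(5, 0)) = -65*4 + 6 = -260 + 6 = -254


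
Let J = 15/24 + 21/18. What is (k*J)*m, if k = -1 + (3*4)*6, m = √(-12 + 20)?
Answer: 3053*√2/12 ≈ 359.80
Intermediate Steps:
m = 2*√2 (m = √8 = 2*√2 ≈ 2.8284)
J = 43/24 (J = 15*(1/24) + 21*(1/18) = 5/8 + 7/6 = 43/24 ≈ 1.7917)
k = 71 (k = -1 + 12*6 = -1 + 72 = 71)
(k*J)*m = (71*(43/24))*(2*√2) = 3053*(2*√2)/24 = 3053*√2/12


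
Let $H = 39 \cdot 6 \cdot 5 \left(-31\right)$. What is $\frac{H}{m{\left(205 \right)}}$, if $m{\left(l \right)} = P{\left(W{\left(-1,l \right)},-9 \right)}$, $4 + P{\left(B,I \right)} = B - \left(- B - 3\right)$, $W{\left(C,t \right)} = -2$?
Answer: $7254$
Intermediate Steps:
$H = -36270$ ($H = 39 \cdot 30 \left(-31\right) = 1170 \left(-31\right) = -36270$)
$P{\left(B,I \right)} = -1 + 2 B$ ($P{\left(B,I \right)} = -4 + \left(B - \left(- B - 3\right)\right) = -4 + \left(B - \left(-3 - B\right)\right) = -4 + \left(B + \left(3 + B\right)\right) = -4 + \left(3 + 2 B\right) = -1 + 2 B$)
$m{\left(l \right)} = -5$ ($m{\left(l \right)} = -1 + 2 \left(-2\right) = -1 - 4 = -5$)
$\frac{H}{m{\left(205 \right)}} = - \frac{36270}{-5} = \left(-36270\right) \left(- \frac{1}{5}\right) = 7254$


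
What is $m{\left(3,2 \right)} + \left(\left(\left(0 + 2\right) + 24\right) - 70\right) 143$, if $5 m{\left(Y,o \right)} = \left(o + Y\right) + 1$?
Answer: $- \frac{31454}{5} \approx -6290.8$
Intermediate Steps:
$m{\left(Y,o \right)} = \frac{1}{5} + \frac{Y}{5} + \frac{o}{5}$ ($m{\left(Y,o \right)} = \frac{\left(o + Y\right) + 1}{5} = \frac{\left(Y + o\right) + 1}{5} = \frac{1 + Y + o}{5} = \frac{1}{5} + \frac{Y}{5} + \frac{o}{5}$)
$m{\left(3,2 \right)} + \left(\left(\left(0 + 2\right) + 24\right) - 70\right) 143 = \left(\frac{1}{5} + \frac{1}{5} \cdot 3 + \frac{1}{5} \cdot 2\right) + \left(\left(\left(0 + 2\right) + 24\right) - 70\right) 143 = \left(\frac{1}{5} + \frac{3}{5} + \frac{2}{5}\right) + \left(\left(2 + 24\right) - 70\right) 143 = \frac{6}{5} + \left(26 - 70\right) 143 = \frac{6}{5} - 6292 = - \frac{31454}{5}$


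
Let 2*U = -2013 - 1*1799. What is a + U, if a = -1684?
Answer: -3590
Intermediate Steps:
U = -1906 (U = (-2013 - 1*1799)/2 = (-2013 - 1799)/2 = (1/2)*(-3812) = -1906)
a + U = -1684 - 1906 = -3590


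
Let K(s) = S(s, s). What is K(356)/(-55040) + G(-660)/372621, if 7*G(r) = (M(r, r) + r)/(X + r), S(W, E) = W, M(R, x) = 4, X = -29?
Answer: -159937419827/24728798902080 ≈ -0.0064677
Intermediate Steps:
G(r) = (4 + r)/(7*(-29 + r)) (G(r) = ((4 + r)/(-29 + r))/7 = (4 + r)/(7*(-29 + r)))
K(s) = s
K(356)/(-55040) + G(-660)/372621 = 356/(-55040) + ((4 - 660)/(7*(-29 - 660)))/372621 = 356*(-1/55040) + ((⅐)*(-656)/(-689))*(1/372621) = -89/13760 + ((⅐)*(-1/689)*(-656))*(1/372621) = -89/13760 + (656/4823)*(1/372621) = -89/13760 + 656/1797151083 = -159937419827/24728798902080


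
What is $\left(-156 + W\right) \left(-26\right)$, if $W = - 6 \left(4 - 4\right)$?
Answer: $4056$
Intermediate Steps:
$W = 0$ ($W = \left(-6\right) 0 = 0$)
$\left(-156 + W\right) \left(-26\right) = \left(-156 + 0\right) \left(-26\right) = \left(-156\right) \left(-26\right) = 4056$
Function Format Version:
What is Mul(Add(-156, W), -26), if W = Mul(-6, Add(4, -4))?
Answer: 4056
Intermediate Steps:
W = 0 (W = Mul(-6, 0) = 0)
Mul(Add(-156, W), -26) = Mul(Add(-156, 0), -26) = Mul(-156, -26) = 4056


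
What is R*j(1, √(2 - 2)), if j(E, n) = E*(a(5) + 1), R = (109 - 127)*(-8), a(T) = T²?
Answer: 3744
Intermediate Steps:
R = 144 (R = -18*(-8) = 144)
j(E, n) = 26*E (j(E, n) = E*(5² + 1) = E*(25 + 1) = E*26 = 26*E)
R*j(1, √(2 - 2)) = 144*(26*1) = 144*26 = 3744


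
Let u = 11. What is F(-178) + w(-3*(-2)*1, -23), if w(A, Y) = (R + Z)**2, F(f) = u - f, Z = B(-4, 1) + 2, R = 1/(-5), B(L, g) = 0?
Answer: 4806/25 ≈ 192.24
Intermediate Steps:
R = -1/5 ≈ -0.20000
Z = 2 (Z = 0 + 2 = 2)
F(f) = 11 - f
w(A, Y) = 81/25 (w(A, Y) = (-1/5 + 2)**2 = (9/5)**2 = 81/25)
F(-178) + w(-3*(-2)*1, -23) = (11 - 1*(-178)) + 81/25 = (11 + 178) + 81/25 = 189 + 81/25 = 4806/25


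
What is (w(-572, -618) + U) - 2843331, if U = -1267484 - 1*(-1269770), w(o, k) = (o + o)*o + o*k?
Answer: -1833181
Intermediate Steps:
w(o, k) = 2*o**2 + k*o (w(o, k) = (2*o)*o + k*o = 2*o**2 + k*o)
U = 2286 (U = -1267484 + 1269770 = 2286)
(w(-572, -618) + U) - 2843331 = (-572*(-618 + 2*(-572)) + 2286) - 2843331 = (-572*(-618 - 1144) + 2286) - 2843331 = (-572*(-1762) + 2286) - 2843331 = (1007864 + 2286) - 2843331 = 1010150 - 2843331 = -1833181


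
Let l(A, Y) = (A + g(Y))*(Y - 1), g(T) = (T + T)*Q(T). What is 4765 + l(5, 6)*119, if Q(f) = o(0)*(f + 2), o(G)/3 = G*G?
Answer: 7740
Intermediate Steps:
o(G) = 3*G² (o(G) = 3*(G*G) = 3*G²)
Q(f) = 0 (Q(f) = (3*0²)*(f + 2) = (3*0)*(2 + f) = 0*(2 + f) = 0)
g(T) = 0 (g(T) = (T + T)*0 = (2*T)*0 = 0)
l(A, Y) = A*(-1 + Y) (l(A, Y) = (A + 0)*(Y - 1) = A*(-1 + Y))
4765 + l(5, 6)*119 = 4765 + (5*(-1 + 6))*119 = 4765 + (5*5)*119 = 4765 + 25*119 = 4765 + 2975 = 7740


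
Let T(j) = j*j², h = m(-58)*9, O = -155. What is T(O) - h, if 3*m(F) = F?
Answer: -3723701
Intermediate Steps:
m(F) = F/3
h = -174 (h = ((⅓)*(-58))*9 = -58/3*9 = -174)
T(j) = j³
T(O) - h = (-155)³ - 1*(-174) = -3723875 + 174 = -3723701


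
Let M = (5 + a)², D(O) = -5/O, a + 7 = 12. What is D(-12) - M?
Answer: -1195/12 ≈ -99.583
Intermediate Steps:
a = 5 (a = -7 + 12 = 5)
D(O) = -5/O
M = 100 (M = (5 + 5)² = 10² = 100)
D(-12) - M = -5/(-12) - 1*100 = -5*(-1/12) - 100 = 5/12 - 100 = -1195/12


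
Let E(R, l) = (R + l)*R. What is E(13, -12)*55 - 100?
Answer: 615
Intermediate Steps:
E(R, l) = R*(R + l)
E(13, -12)*55 - 100 = (13*(13 - 12))*55 - 100 = (13*1)*55 - 100 = 13*55 - 100 = 715 - 100 = 615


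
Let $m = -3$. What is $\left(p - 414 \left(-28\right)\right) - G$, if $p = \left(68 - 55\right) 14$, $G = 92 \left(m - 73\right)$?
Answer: $18766$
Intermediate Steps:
$G = -6992$ ($G = 92 \left(-3 - 73\right) = 92 \left(-76\right) = -6992$)
$p = 182$ ($p = 13 \cdot 14 = 182$)
$\left(p - 414 \left(-28\right)\right) - G = \left(182 - 414 \left(-28\right)\right) - -6992 = \left(182 - -11592\right) + 6992 = \left(182 + 11592\right) + 6992 = 11774 + 6992 = 18766$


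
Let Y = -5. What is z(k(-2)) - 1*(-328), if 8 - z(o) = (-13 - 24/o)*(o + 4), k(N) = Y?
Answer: 1639/5 ≈ 327.80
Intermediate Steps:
k(N) = -5
z(o) = 8 - (-13 - 24/o)*(4 + o) (z(o) = 8 - (-13 - 24/o)*(o + 4) = 8 - (-13 - 24/o)*(4 + o))
z(k(-2)) - 1*(-328) = (84 + 13*(-5) + 96/(-5)) - 1*(-328) = (84 - 65 + 96*(-⅕)) + 328 = (84 - 65 - 96/5) + 328 = -⅕ + 328 = 1639/5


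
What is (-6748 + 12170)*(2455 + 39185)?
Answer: 225772080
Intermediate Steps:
(-6748 + 12170)*(2455 + 39185) = 5422*41640 = 225772080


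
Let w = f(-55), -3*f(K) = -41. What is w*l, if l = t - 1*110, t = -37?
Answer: -2009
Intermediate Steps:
f(K) = 41/3 (f(K) = -⅓*(-41) = 41/3)
w = 41/3 ≈ 13.667
l = -147 (l = -37 - 1*110 = -37 - 110 = -147)
w*l = (41/3)*(-147) = -2009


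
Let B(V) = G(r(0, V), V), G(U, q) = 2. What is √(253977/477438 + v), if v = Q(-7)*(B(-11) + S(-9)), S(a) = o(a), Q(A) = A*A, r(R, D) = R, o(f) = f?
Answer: I*√8673841974174/159146 ≈ 18.506*I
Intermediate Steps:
Q(A) = A²
B(V) = 2
S(a) = a
v = -343 (v = (-7)²*(2 - 9) = 49*(-7) = -343)
√(253977/477438 + v) = √(253977/477438 - 343) = √(253977*(1/477438) - 343) = √(84659/159146 - 343) = √(-54502419/159146) = I*√8673841974174/159146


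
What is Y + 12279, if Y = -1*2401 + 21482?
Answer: 31360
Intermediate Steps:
Y = 19081 (Y = -2401 + 21482 = 19081)
Y + 12279 = 19081 + 12279 = 31360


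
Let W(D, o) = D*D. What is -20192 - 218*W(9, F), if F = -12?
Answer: -37850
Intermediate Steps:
W(D, o) = D**2
-20192 - 218*W(9, F) = -20192 - 218*9**2 = -20192 - 218*81 = -20192 - 17658 = -37850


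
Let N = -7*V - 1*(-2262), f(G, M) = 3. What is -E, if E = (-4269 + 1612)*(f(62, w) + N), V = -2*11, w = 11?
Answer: 6427283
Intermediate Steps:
V = -22
N = 2416 (N = -7*(-22) - 1*(-2262) = 154 + 2262 = 2416)
E = -6427283 (E = (-4269 + 1612)*(3 + 2416) = -2657*2419 = -6427283)
-E = -1*(-6427283) = 6427283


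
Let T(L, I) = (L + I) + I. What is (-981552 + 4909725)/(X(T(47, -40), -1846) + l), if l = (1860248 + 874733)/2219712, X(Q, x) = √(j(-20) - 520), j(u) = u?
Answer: 23847428191949182656/2668125657060121 - 116127510633838927872*I*√15/2668125657060121 ≈ 8937.9 - 1.6857e+5*I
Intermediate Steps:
T(L, I) = L + 2*I (T(L, I) = (I + L) + I = L + 2*I)
X(Q, x) = 6*I*√15 (X(Q, x) = √(-20 - 520) = √(-540) = 6*I*√15)
l = 2734981/2219712 (l = 2734981*(1/2219712) = 2734981/2219712 ≈ 1.2321)
(-981552 + 4909725)/(X(T(47, -40), -1846) + l) = (-981552 + 4909725)/(6*I*√15 + 2734981/2219712) = 3928173/(2734981/2219712 + 6*I*√15)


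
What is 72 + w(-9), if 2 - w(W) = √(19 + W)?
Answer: 74 - √10 ≈ 70.838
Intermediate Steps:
w(W) = 2 - √(19 + W)
72 + w(-9) = 72 + (2 - √(19 - 9)) = 72 + (2 - √10) = 74 - √10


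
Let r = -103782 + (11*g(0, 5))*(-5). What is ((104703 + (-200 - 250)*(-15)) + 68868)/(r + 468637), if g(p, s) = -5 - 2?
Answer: 180321/365240 ≈ 0.49371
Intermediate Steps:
g(p, s) = -7
r = -103397 (r = -103782 + (11*(-7))*(-5) = -103782 - 77*(-5) = -103782 + 385 = -103397)
((104703 + (-200 - 250)*(-15)) + 68868)/(r + 468637) = ((104703 + (-200 - 250)*(-15)) + 68868)/(-103397 + 468637) = ((104703 - 450*(-15)) + 68868)/365240 = ((104703 + 6750) + 68868)*(1/365240) = (111453 + 68868)*(1/365240) = 180321*(1/365240) = 180321/365240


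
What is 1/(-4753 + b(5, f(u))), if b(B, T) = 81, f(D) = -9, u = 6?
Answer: -1/4672 ≈ -0.00021404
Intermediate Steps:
1/(-4753 + b(5, f(u))) = 1/(-4753 + 81) = 1/(-4672) = -1/4672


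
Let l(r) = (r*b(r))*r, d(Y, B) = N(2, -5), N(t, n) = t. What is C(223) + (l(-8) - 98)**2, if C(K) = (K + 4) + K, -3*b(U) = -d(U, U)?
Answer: 31606/9 ≈ 3511.8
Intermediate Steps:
d(Y, B) = 2
b(U) = 2/3 (b(U) = -(-1)*2/3 = -1/3*(-2) = 2/3)
C(K) = 4 + 2*K (C(K) = (4 + K) + K = 4 + 2*K)
l(r) = 2*r**2/3 (l(r) = (r*(2/3))*r = (2*r/3)*r = 2*r**2/3)
C(223) + (l(-8) - 98)**2 = (4 + 2*223) + ((2/3)*(-8)**2 - 98)**2 = (4 + 446) + ((2/3)*64 - 98)**2 = 450 + (128/3 - 98)**2 = 450 + (-166/3)**2 = 450 + 27556/9 = 31606/9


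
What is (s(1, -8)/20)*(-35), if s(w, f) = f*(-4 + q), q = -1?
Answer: -70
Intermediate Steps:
s(w, f) = -5*f (s(w, f) = f*(-4 - 1) = f*(-5) = -5*f)
(s(1, -8)/20)*(-35) = (-5*(-8)/20)*(-35) = (40*(1/20))*(-35) = 2*(-35) = -70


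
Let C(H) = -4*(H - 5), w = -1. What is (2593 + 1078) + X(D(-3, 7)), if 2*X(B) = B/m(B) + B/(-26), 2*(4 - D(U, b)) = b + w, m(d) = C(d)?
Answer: 1527141/416 ≈ 3671.0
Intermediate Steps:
C(H) = 20 - 4*H (C(H) = -4*(-5 + H) = 20 - 4*H)
m(d) = 20 - 4*d
D(U, b) = 9/2 - b/2 (D(U, b) = 4 - (b - 1)/2 = 4 - (-1 + b)/2 = 4 + (½ - b/2) = 9/2 - b/2)
X(B) = -B/52 + B/(2*(20 - 4*B)) (X(B) = (B/(20 - 4*B) + B/(-26))/2 = (B/(20 - 4*B) + B*(-1/26))/2 = (B/(20 - 4*B) - B/26)/2 = (-B/26 + B/(20 - 4*B))/2 = -B/52 + B/(2*(20 - 4*B)))
(2593 + 1078) + X(D(-3, 7)) = (2593 + 1078) + (9/2 - ½*7)*(-3 - 2*(9/2 - ½*7))/(104*(-5 + (9/2 - ½*7))) = 3671 + (9/2 - 7/2)*(-3 - 2*(9/2 - 7/2))/(104*(-5 + (9/2 - 7/2))) = 3671 + (1/104)*1*(-3 - 2*1)/(-5 + 1) = 3671 + (1/104)*1*(-3 - 2)/(-4) = 3671 + (1/104)*1*(-¼)*(-5) = 3671 + 5/416 = 1527141/416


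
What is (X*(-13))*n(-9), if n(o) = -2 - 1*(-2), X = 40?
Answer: 0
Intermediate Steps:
n(o) = 0 (n(o) = -2 + 2 = 0)
(X*(-13))*n(-9) = (40*(-13))*0 = -520*0 = 0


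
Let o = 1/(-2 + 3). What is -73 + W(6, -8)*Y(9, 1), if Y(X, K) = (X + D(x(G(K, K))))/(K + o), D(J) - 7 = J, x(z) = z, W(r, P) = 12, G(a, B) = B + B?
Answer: 35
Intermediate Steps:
G(a, B) = 2*B
D(J) = 7 + J
o = 1 (o = 1/1 = 1)
Y(X, K) = (7 + X + 2*K)/(1 + K) (Y(X, K) = (X + (7 + 2*K))/(K + 1) = (7 + X + 2*K)/(1 + K))
-73 + W(6, -8)*Y(9, 1) = -73 + 12*((7 + 9 + 2*1)/(1 + 1)) = -73 + 12*((7 + 9 + 2)/2) = -73 + 12*((½)*18) = -73 + 12*9 = -73 + 108 = 35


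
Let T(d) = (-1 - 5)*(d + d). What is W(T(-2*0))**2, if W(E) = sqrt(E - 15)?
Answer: -15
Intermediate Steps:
T(d) = -12*d
W(E) = sqrt(-15 + E)
W(T(-2*0))**2 = (sqrt(-15 - (-24)*0))**2 = (sqrt(-15 - 12*0))**2 = (sqrt(-15 + 0))**2 = (sqrt(-15))**2 = (I*sqrt(15))**2 = -15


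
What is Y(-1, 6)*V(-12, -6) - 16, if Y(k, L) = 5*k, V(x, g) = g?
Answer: 14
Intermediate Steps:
Y(-1, 6)*V(-12, -6) - 16 = (5*(-1))*(-6) - 16 = -5*(-6) - 16 = 30 - 16 = 14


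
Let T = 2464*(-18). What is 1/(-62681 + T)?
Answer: -1/107033 ≈ -9.3429e-6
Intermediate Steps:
T = -44352
1/(-62681 + T) = 1/(-62681 - 44352) = 1/(-107033) = -1/107033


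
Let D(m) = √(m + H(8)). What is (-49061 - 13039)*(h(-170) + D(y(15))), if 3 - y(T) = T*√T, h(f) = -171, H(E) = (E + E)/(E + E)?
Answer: 10619100 - 62100*√(4 - 15*√15) ≈ 1.0619e+7 - 4.5674e+5*I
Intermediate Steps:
H(E) = 1 (H(E) = (2*E)/((2*E)) = (2*E)*(1/(2*E)) = 1)
y(T) = 3 - T^(3/2) (y(T) = 3 - T*√T = 3 - T^(3/2))
D(m) = √(1 + m) (D(m) = √(m + 1) = √(1 + m))
(-49061 - 13039)*(h(-170) + D(y(15))) = (-49061 - 13039)*(-171 + √(1 + (3 - 15^(3/2)))) = -62100*(-171 + √(1 + (3 - 15*√15))) = -62100*(-171 + √(4 - 15*√15)) = 10619100 - 62100*√(4 - 15*√15)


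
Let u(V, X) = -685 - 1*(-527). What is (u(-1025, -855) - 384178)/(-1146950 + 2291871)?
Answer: -384336/1144921 ≈ -0.33569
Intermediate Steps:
u(V, X) = -158 (u(V, X) = -685 + 527 = -158)
(u(-1025, -855) - 384178)/(-1146950 + 2291871) = (-158 - 384178)/(-1146950 + 2291871) = -384336/1144921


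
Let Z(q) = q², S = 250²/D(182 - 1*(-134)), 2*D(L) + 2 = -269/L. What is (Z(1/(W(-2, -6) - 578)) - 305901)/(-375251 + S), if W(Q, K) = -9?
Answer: 94969005502868/130109650998919 ≈ 0.72992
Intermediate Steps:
D(L) = -1 - 269/(2*L) (D(L) = -1 + (-269/L)/2 = -1 - 269/(2*L))
S = -39500000/901 (S = 250²/(((-269/2 - (182 - 1*(-134)))/(182 - 1*(-134)))) = 62500/(((-269/2 - (182 + 134))/(182 + 134))) = 62500/(((-269/2 - 1*316)/316)) = 62500/(((-269/2 - 316)/316)) = 62500/(((1/316)*(-901/2))) = 62500/(-901/632) = 62500*(-632/901) = -39500000/901 ≈ -43840.)
(Z(1/(W(-2, -6) - 578)) - 305901)/(-375251 + S) = ((1/(-9 - 578))² - 305901)/(-375251 - 39500000/901) = ((1/(-587))² - 305901)/(-377601151/901) = ((-1/587)² - 305901)*(-901/377601151) = (1/344569 - 305901)*(-901/377601151) = -105404001668/344569*(-901/377601151) = 94969005502868/130109650998919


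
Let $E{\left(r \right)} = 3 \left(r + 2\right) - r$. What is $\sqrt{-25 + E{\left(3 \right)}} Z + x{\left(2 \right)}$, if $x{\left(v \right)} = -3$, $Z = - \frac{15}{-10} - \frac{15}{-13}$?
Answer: $-3 + \frac{69 i \sqrt{13}}{26} \approx -3.0 + 9.5686 i$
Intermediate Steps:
$E{\left(r \right)} = 6 + 2 r$ ($E{\left(r \right)} = 3 \left(2 + r\right) - r = \left(6 + 3 r\right) - r = 6 + 2 r$)
$Z = \frac{69}{26}$ ($Z = \left(-15\right) \left(- \frac{1}{10}\right) - - \frac{15}{13} = \frac{3}{2} + \frac{15}{13} = \frac{69}{26} \approx 2.6538$)
$\sqrt{-25 + E{\left(3 \right)}} Z + x{\left(2 \right)} = \sqrt{-25 + \left(6 + 2 \cdot 3\right)} \frac{69}{26} - 3 = \sqrt{-25 + \left(6 + 6\right)} \frac{69}{26} - 3 = \sqrt{-25 + 12} \cdot \frac{69}{26} - 3 = \sqrt{-13} \cdot \frac{69}{26} - 3 = i \sqrt{13} \cdot \frac{69}{26} - 3 = \frac{69 i \sqrt{13}}{26} - 3 = -3 + \frac{69 i \sqrt{13}}{26}$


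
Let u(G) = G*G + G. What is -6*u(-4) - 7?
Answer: -79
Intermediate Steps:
u(G) = G + G² (u(G) = G² + G = G + G²)
-6*u(-4) - 7 = -(-24)*(1 - 4) - 7 = -(-24)*(-3) - 7 = -6*12 - 7 = -72 - 7 = -79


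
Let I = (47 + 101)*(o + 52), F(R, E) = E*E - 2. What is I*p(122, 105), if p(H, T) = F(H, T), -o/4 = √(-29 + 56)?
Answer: 84833008 - 19576848*√3 ≈ 5.0925e+7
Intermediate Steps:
o = -12*√3 (o = -4*√(-29 + 56) = -12*√3 ≈ -20.785)
F(R, E) = -2 + E² (F(R, E) = E² - 2 = -2 + E²)
I = 7696 - 1776*√3 (I = (47 + 101)*(-12*√3 + 52) = 148*(52 - 12*√3) = 7696 - 1776*√3 ≈ 4619.9)
p(H, T) = -2 + T²
I*p(122, 105) = (7696 - 1776*√3)*(-2 + 105²) = (7696 - 1776*√3)*(-2 + 11025) = (7696 - 1776*√3)*11023 = 84833008 - 19576848*√3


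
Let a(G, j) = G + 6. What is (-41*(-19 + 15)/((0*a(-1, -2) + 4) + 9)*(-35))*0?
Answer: 0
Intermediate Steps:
a(G, j) = 6 + G
(-41*(-19 + 15)/((0*a(-1, -2) + 4) + 9)*(-35))*0 = (-41*(-19 + 15)/((0*(6 - 1) + 4) + 9)*(-35))*0 = (-(-164)/((0*5 + 4) + 9)*(-35))*0 = (-(-164)/((0 + 4) + 9)*(-35))*0 = (-(-164)/(4 + 9)*(-35))*0 = (-(-164)/13*(-35))*0 = (-41*(-4/13)*(-35))*0 = ((164/13)*(-35))*0 = -5740/13*0 = 0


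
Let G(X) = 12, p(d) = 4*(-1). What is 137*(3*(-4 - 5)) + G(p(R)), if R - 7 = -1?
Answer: -3687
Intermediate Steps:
R = 6 (R = 7 - 1 = 6)
p(d) = -4
137*(3*(-4 - 5)) + G(p(R)) = 137*(3*(-4 - 5)) + 12 = 137*(3*(-9)) + 12 = 137*(-27) + 12 = -3699 + 12 = -3687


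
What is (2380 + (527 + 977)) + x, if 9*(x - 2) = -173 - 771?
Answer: 34030/9 ≈ 3781.1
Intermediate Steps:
x = -926/9 (x = 2 + (-173 - 771)/9 = 2 + (1/9)*(-944) = 2 - 944/9 = -926/9 ≈ -102.89)
(2380 + (527 + 977)) + x = (2380 + (527 + 977)) - 926/9 = (2380 + 1504) - 926/9 = 3884 - 926/9 = 34030/9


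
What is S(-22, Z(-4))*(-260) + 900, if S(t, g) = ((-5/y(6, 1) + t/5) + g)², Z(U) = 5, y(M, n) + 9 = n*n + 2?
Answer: 16463/45 ≈ 365.84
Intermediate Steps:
y(M, n) = -7 + n² (y(M, n) = -9 + (n*n + 2) = -9 + (n² + 2) = -9 + (2 + n²) = -7 + n²)
S(t, g) = (⅚ + g + t/5)² (S(t, g) = ((-5/(-7 + 1²) + t/5) + g)² = ((-5/(-7 + 1) + t*(⅕)) + g)² = ((-5/(-6) + t/5) + g)² = ((-5*(-⅙) + t/5) + g)² = ((⅚ + t/5) + g)² = (⅚ + g + t/5)²)
S(-22, Z(-4))*(-260) + 900 = ((25 + 6*(-22) + 30*5)²/900)*(-260) + 900 = ((25 - 132 + 150)²/900)*(-260) + 900 = ((1/900)*43²)*(-260) + 900 = ((1/900)*1849)*(-260) + 900 = (1849/900)*(-260) + 900 = -24037/45 + 900 = 16463/45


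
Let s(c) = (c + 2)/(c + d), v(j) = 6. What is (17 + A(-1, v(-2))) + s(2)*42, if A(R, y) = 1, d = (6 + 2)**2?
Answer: 226/11 ≈ 20.545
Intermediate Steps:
d = 64 (d = 8**2 = 64)
s(c) = (2 + c)/(64 + c) (s(c) = (c + 2)/(c + 64) = (2 + c)/(64 + c))
(17 + A(-1, v(-2))) + s(2)*42 = (17 + 1) + ((2 + 2)/(64 + 2))*42 = 18 + (4/66)*42 = 18 + ((1/66)*4)*42 = 18 + (2/33)*42 = 18 + 28/11 = 226/11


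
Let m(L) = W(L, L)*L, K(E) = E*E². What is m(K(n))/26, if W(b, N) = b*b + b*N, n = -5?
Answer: -1953125/13 ≈ -1.5024e+5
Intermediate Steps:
K(E) = E³
W(b, N) = b² + N*b
m(L) = 2*L³ (m(L) = (L*(L + L))*L = (L*(2*L))*L = (2*L²)*L = 2*L³)
m(K(n))/26 = (2*((-5)³)³)/26 = (2*(-125)³)*(1/26) = (2*(-1953125))*(1/26) = -3906250*1/26 = -1953125/13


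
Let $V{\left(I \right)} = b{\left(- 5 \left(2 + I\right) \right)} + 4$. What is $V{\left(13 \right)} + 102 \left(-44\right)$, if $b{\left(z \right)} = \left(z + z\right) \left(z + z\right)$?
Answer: $18016$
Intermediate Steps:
$b{\left(z \right)} = 4 z^{2}$ ($b{\left(z \right)} = 2 z 2 z = 4 z^{2}$)
$V{\left(I \right)} = 4 + 4 \left(-10 - 5 I\right)^{2}$ ($V{\left(I \right)} = 4 \left(- 5 \left(2 + I\right)\right)^{2} + 4 = 4 \left(-10 - 5 I\right)^{2} + 4 = 4 + 4 \left(-10 - 5 I\right)^{2}$)
$V{\left(13 \right)} + 102 \left(-44\right) = \left(4 + 100 \left(2 + 13\right)^{2}\right) + 102 \left(-44\right) = \left(4 + 100 \cdot 15^{2}\right) - 4488 = \left(4 + 100 \cdot 225\right) - 4488 = \left(4 + 22500\right) - 4488 = 22504 - 4488 = 18016$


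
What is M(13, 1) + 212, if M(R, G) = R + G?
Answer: 226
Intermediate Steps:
M(R, G) = G + R
M(13, 1) + 212 = (1 + 13) + 212 = 14 + 212 = 226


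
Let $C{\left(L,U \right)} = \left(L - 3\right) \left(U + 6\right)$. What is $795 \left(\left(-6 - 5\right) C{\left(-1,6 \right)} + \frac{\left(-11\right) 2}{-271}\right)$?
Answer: $\frac{113772450}{271} \approx 4.1982 \cdot 10^{5}$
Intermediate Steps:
$C{\left(L,U \right)} = \left(-3 + L\right) \left(6 + U\right)$
$795 \left(\left(-6 - 5\right) C{\left(-1,6 \right)} + \frac{\left(-11\right) 2}{-271}\right) = 795 \left(\left(-6 - 5\right) \left(-18 - 18 + 6 \left(-1\right) - 6\right) + \frac{\left(-11\right) 2}{-271}\right) = 795 \left(- 11 \left(-18 - 18 - 6 - 6\right) - - \frac{22}{271}\right) = 795 \left(\left(-11\right) \left(-48\right) + \frac{22}{271}\right) = 795 \left(528 + \frac{22}{271}\right) = 795 \cdot \frac{143110}{271} = \frac{113772450}{271}$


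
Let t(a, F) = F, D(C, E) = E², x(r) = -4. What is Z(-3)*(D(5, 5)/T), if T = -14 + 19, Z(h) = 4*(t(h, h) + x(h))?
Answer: -140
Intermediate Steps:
Z(h) = -16 + 4*h (Z(h) = 4*(h - 4) = 4*(-4 + h) = -16 + 4*h)
T = 5
Z(-3)*(D(5, 5)/T) = (-16 + 4*(-3))*(5²/5) = (-16 - 12)*(25*(⅕)) = -28*5 = -140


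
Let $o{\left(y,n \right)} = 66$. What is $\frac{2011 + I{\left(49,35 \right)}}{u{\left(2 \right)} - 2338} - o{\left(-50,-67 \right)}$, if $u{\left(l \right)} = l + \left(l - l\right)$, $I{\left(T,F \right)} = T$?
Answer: $- \frac{39059}{584} \approx -66.882$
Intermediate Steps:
$u{\left(l \right)} = l$ ($u{\left(l \right)} = l + 0 = l$)
$\frac{2011 + I{\left(49,35 \right)}}{u{\left(2 \right)} - 2338} - o{\left(-50,-67 \right)} = \frac{2011 + 49}{2 - 2338} - 66 = \frac{2060}{-2336} - 66 = 2060 \left(- \frac{1}{2336}\right) - 66 = - \frac{515}{584} - 66 = - \frac{39059}{584}$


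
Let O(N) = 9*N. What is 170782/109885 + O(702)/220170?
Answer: 1276510879/806446015 ≈ 1.5829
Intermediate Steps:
170782/109885 + O(702)/220170 = 170782/109885 + (9*702)/220170 = 170782*(1/109885) + 6318*(1/220170) = 170782/109885 + 1053/36695 = 1276510879/806446015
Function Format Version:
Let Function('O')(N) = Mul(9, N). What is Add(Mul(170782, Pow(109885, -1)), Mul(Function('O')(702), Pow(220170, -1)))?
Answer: Rational(1276510879, 806446015) ≈ 1.5829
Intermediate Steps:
Add(Mul(170782, Pow(109885, -1)), Mul(Function('O')(702), Pow(220170, -1))) = Add(Mul(170782, Pow(109885, -1)), Mul(Mul(9, 702), Pow(220170, -1))) = Add(Mul(170782, Rational(1, 109885)), Mul(6318, Rational(1, 220170))) = Add(Rational(170782, 109885), Rational(1053, 36695)) = Rational(1276510879, 806446015)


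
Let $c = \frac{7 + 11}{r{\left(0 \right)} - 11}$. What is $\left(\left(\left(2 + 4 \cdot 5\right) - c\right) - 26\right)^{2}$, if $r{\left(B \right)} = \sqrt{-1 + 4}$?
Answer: $\frac{19012}{3481} - \frac{2466 \sqrt{3}}{3481} \approx 4.2346$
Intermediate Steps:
$r{\left(B \right)} = \sqrt{3}$
$c = \frac{18}{-11 + \sqrt{3}}$ ($c = \frac{7 + 11}{\sqrt{3} - 11} = \frac{18}{-11 + \sqrt{3}} \approx -1.9422$)
$\left(\left(\left(2 + 4 \cdot 5\right) - c\right) - 26\right)^{2} = \left(\left(\left(2 + 4 \cdot 5\right) - \left(- \frac{99}{59} - \frac{9 \sqrt{3}}{59}\right)\right) - 26\right)^{2} = \left(\left(\left(2 + 20\right) + \left(\frac{99}{59} + \frac{9 \sqrt{3}}{59}\right)\right) - 26\right)^{2} = \left(\left(22 + \left(\frac{99}{59} + \frac{9 \sqrt{3}}{59}\right)\right) - 26\right)^{2} = \left(\left(\frac{1397}{59} + \frac{9 \sqrt{3}}{59}\right) - 26\right)^{2} = \left(- \frac{137}{59} + \frac{9 \sqrt{3}}{59}\right)^{2}$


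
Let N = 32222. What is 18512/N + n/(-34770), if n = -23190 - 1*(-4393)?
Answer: 624669587/560179470 ≈ 1.1151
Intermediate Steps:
n = -18797 (n = -23190 + 4393 = -18797)
18512/N + n/(-34770) = 18512/32222 - 18797/(-34770) = 18512*(1/32222) - 18797*(-1/34770) = 9256/16111 + 18797/34770 = 624669587/560179470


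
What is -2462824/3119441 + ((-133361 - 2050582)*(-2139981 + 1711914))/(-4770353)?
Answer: -224330446918363361/1144679594821 ≈ -1.9598e+5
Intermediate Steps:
-2462824/3119441 + ((-133361 - 2050582)*(-2139981 + 1711914))/(-4770353) = -2462824*1/3119441 - 2183943*(-428067)*(-1/4770353) = -189448/239957 + 934873928181*(-1/4770353) = -189448/239957 - 934873928181/4770353 = -224330446918363361/1144679594821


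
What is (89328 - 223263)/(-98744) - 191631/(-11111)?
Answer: 20410563249/1097144584 ≈ 18.603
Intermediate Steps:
(89328 - 223263)/(-98744) - 191631/(-11111) = -133935*(-1/98744) - 191631*(-1/11111) = 133935/98744 + 191631/11111 = 20410563249/1097144584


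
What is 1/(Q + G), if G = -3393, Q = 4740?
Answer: 1/1347 ≈ 0.00074239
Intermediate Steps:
1/(Q + G) = 1/(4740 - 3393) = 1/1347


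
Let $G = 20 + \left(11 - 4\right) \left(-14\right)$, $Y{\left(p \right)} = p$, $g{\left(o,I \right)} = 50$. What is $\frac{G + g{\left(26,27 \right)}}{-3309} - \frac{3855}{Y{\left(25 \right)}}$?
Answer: $- \frac{2551099}{16545} \approx -154.19$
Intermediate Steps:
$G = -78$ ($G = 20 + 7 \left(-14\right) = 20 - 98 = -78$)
$\frac{G + g{\left(26,27 \right)}}{-3309} - \frac{3855}{Y{\left(25 \right)}} = \frac{-78 + 50}{-3309} - \frac{3855}{25} = \left(-28\right) \left(- \frac{1}{3309}\right) - \frac{771}{5} = \frac{28}{3309} - \frac{771}{5} = - \frac{2551099}{16545}$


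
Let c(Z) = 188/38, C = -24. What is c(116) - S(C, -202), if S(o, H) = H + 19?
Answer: 3571/19 ≈ 187.95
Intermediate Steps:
c(Z) = 94/19 (c(Z) = 188*(1/38) = 94/19)
S(o, H) = 19 + H
c(116) - S(C, -202) = 94/19 - (19 - 202) = 94/19 - 1*(-183) = 94/19 + 183 = 3571/19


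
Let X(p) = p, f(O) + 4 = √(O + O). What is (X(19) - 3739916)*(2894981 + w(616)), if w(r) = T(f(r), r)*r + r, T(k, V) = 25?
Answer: -10886828947309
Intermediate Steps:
f(O) = -4 + √2*√O (f(O) = -4 + √(O + O) = -4 + √(2*O) = -4 + √2*√O)
w(r) = 26*r (w(r) = 25*r + r = 26*r)
(X(19) - 3739916)*(2894981 + w(616)) = (19 - 3739916)*(2894981 + 26*616) = -3739897*(2894981 + 16016) = -3739897*2910997 = -10886828947309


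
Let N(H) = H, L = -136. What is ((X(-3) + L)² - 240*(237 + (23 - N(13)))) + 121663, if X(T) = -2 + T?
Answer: 82264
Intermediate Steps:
((X(-3) + L)² - 240*(237 + (23 - N(13)))) + 121663 = (((-2 - 3) - 136)² - 240*(237 + (23 - 1*13))) + 121663 = ((-5 - 136)² - 240*(237 + (23 - 13))) + 121663 = ((-141)² - 240*(237 + 10)) + 121663 = (19881 - 240*247) + 121663 = (19881 - 59280) + 121663 = -39399 + 121663 = 82264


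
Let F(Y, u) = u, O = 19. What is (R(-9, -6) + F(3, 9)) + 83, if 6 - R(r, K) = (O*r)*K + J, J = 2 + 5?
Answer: -935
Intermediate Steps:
J = 7
R(r, K) = -1 - 19*K*r (R(r, K) = 6 - ((19*r)*K + 7) = 6 - (19*K*r + 7) = 6 - (7 + 19*K*r) = 6 + (-7 - 19*K*r) = -1 - 19*K*r)
(R(-9, -6) + F(3, 9)) + 83 = ((-1 - 19*(-6)*(-9)) + 9) + 83 = ((-1 - 1026) + 9) + 83 = (-1027 + 9) + 83 = -1018 + 83 = -935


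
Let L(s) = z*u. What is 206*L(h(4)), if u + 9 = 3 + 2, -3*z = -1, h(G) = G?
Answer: -824/3 ≈ -274.67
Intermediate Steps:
z = ⅓ (z = -⅓*(-1) = ⅓ ≈ 0.33333)
u = -4 (u = -9 + (3 + 2) = -9 + 5 = -4)
L(s) = -4/3 (L(s) = (⅓)*(-4) = -4/3)
206*L(h(4)) = 206*(-4/3) = -824/3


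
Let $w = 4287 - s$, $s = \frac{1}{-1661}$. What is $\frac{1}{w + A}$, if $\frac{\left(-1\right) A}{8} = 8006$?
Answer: $- \frac{1661}{99263020} \approx -1.6733 \cdot 10^{-5}$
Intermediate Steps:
$s = - \frac{1}{1661} \approx -0.00060205$
$A = -64048$ ($A = \left(-8\right) 8006 = -64048$)
$w = \frac{7120708}{1661}$ ($w = 4287 - - \frac{1}{1661} = 4287 + \frac{1}{1661} = \frac{7120708}{1661} \approx 4287.0$)
$\frac{1}{w + A} = \frac{1}{\frac{7120708}{1661} - 64048} = \frac{1}{- \frac{99263020}{1661}} = - \frac{1661}{99263020}$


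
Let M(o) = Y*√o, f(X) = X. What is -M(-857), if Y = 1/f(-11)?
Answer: I*√857/11 ≈ 2.6613*I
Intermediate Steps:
Y = -1/11 (Y = 1/(-11) = -1/11 ≈ -0.090909)
M(o) = -√o/11
-M(-857) = -(-1)*√(-857)/11 = -(-1)*I*√857/11 = I*√857/11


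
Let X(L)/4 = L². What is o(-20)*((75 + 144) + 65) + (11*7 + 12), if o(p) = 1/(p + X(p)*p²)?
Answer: 14239626/159995 ≈ 89.000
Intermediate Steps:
X(L) = 4*L²
o(p) = 1/(p + 4*p⁴) (o(p) = 1/(p + (4*p²)*p²) = 1/(p + 4*p⁴))
o(-20)*((75 + 144) + 65) + (11*7 + 12) = ((75 + 144) + 65)/(-20 + 4*(-20)⁴) + (11*7 + 12) = (219 + 65)/(-20 + 4*160000) + (77 + 12) = 284/(-20 + 640000) + 89 = 284/639980 + 89 = (1/639980)*284 + 89 = 71/159995 + 89 = 14239626/159995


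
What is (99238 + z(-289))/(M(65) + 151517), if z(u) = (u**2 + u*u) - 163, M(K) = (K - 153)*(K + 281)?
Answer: 266117/121069 ≈ 2.1981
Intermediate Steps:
M(K) = (-153 + K)*(281 + K)
z(u) = -163 + 2*u**2 (z(u) = (u**2 + u**2) - 163 = 2*u**2 - 163 = -163 + 2*u**2)
(99238 + z(-289))/(M(65) + 151517) = (99238 + (-163 + 2*(-289)**2))/((-42993 + 65**2 + 128*65) + 151517) = (99238 + (-163 + 2*83521))/((-42993 + 4225 + 8320) + 151517) = (99238 + (-163 + 167042))/(-30448 + 151517) = (99238 + 166879)/121069 = 266117*(1/121069) = 266117/121069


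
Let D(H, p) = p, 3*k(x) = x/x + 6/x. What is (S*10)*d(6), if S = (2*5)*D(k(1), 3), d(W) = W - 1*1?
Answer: 1500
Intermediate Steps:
k(x) = ⅓ + 2/x (k(x) = (x/x + 6/x)/3 = (1 + 6/x)/3 = ⅓ + 2/x)
d(W) = -1 + W (d(W) = W - 1 = -1 + W)
S = 30 (S = (2*5)*3 = 10*3 = 30)
(S*10)*d(6) = (30*10)*(-1 + 6) = 300*5 = 1500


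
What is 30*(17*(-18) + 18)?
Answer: -8640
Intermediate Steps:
30*(17*(-18) + 18) = 30*(-306 + 18) = 30*(-288) = -8640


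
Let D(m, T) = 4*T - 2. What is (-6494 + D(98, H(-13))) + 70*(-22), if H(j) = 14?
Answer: -7980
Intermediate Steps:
D(m, T) = -2 + 4*T
(-6494 + D(98, H(-13))) + 70*(-22) = (-6494 + (-2 + 4*14)) + 70*(-22) = (-6494 + (-2 + 56)) - 1540 = (-6494 + 54) - 1540 = -6440 - 1540 = -7980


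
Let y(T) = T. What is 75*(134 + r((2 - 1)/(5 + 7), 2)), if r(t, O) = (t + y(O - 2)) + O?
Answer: 40825/4 ≈ 10206.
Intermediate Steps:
r(t, O) = -2 + t + 2*O (r(t, O) = (t + (O - 2)) + O = (t + (-2 + O)) + O = (-2 + O + t) + O = -2 + t + 2*O)
75*(134 + r((2 - 1)/(5 + 7), 2)) = 75*(134 + (-2 + (2 - 1)/(5 + 7) + 2*2)) = 75*(134 + (-2 + 1/12 + 4)) = 75*(134 + 25/12) = 75*(1633/12) = 40825/4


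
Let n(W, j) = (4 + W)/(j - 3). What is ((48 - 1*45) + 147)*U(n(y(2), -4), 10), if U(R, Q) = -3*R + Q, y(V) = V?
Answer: 13200/7 ≈ 1885.7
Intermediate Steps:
n(W, j) = (4 + W)/(-3 + j)
U(R, Q) = Q - 3*R
((48 - 1*45) + 147)*U(n(y(2), -4), 10) = ((48 - 1*45) + 147)*(10 - 3*(4 + 2)/(-3 - 4)) = ((48 - 45) + 147)*(10 - 3*6/(-7)) = (3 + 147)*(10 - (-3)*6/7) = 150*(10 - 3*(-6/7)) = 150*(10 + 18/7) = 150*(88/7) = 13200/7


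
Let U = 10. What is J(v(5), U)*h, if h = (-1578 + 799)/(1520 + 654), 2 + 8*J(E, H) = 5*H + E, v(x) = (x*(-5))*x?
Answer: 59983/17392 ≈ 3.4489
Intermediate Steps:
v(x) = -5*x² (v(x) = (-5*x)*x = -5*x²)
J(E, H) = -¼ + E/8 + 5*H/8 (J(E, H) = -¼ + (5*H + E)/8 = -¼ + (E + 5*H)/8 = -¼ + (E/8 + 5*H/8) = -¼ + E/8 + 5*H/8)
h = -779/2174 ≈ -0.35833
J(v(5), U)*h = (-¼ + (-5*5²)/8 + (5/8)*10)*(-779/2174) = (-¼ + (-5*25)/8 + 25/4)*(-779/2174) = (-¼ + (⅛)*(-125) + 25/4)*(-779/2174) = (-¼ - 125/8 + 25/4)*(-779/2174) = -77/8*(-779/2174) = 59983/17392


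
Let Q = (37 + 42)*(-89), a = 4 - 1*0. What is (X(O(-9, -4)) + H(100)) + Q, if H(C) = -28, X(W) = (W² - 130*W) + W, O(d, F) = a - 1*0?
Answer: -7559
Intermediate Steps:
a = 4 (a = 4 + 0 = 4)
O(d, F) = 4 (O(d, F) = 4 - 1*0 = 4 + 0 = 4)
Q = -7031 (Q = 79*(-89) = -7031)
X(W) = W² - 129*W
(X(O(-9, -4)) + H(100)) + Q = (4*(-129 + 4) - 28) - 7031 = (4*(-125) - 28) - 7031 = (-500 - 28) - 7031 = -528 - 7031 = -7559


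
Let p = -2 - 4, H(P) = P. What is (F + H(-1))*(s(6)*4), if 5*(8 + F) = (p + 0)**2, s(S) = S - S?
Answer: 0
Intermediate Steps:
s(S) = 0
p = -6
F = -4/5 (F = -8 + (-6 + 0)**2/5 = -8 + (1/5)*(-6)**2 = -8 + (1/5)*36 = -8 + 36/5 = -4/5 ≈ -0.80000)
(F + H(-1))*(s(6)*4) = (-4/5 - 1)*(0*4) = -9/5*0 = 0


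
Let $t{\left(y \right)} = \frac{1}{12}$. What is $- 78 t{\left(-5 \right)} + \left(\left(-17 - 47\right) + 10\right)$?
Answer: $- \frac{121}{2} \approx -60.5$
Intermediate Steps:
$t{\left(y \right)} = \frac{1}{12}$
$- 78 t{\left(-5 \right)} + \left(\left(-17 - 47\right) + 10\right) = \left(-78\right) \frac{1}{12} + \left(\left(-17 - 47\right) + 10\right) = - \frac{13}{2} + \left(-64 + 10\right) = - \frac{13}{2} - 54 = - \frac{121}{2}$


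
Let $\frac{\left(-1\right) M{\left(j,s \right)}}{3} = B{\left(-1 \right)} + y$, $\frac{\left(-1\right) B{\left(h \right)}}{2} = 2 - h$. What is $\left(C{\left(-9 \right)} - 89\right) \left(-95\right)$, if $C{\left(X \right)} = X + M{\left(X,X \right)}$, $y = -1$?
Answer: $7315$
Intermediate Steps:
$B{\left(h \right)} = -4 + 2 h$ ($B{\left(h \right)} = - 2 \left(2 - h\right) = -4 + 2 h$)
$M{\left(j,s \right)} = 21$ ($M{\left(j,s \right)} = - 3 \left(\left(-4 + 2 \left(-1\right)\right) - 1\right) = - 3 \left(\left(-4 - 2\right) - 1\right) = - 3 \left(-6 - 1\right) = \left(-3\right) \left(-7\right) = 21$)
$C{\left(X \right)} = 21 + X$ ($C{\left(X \right)} = X + 21 = 21 + X$)
$\left(C{\left(-9 \right)} - 89\right) \left(-95\right) = \left(\left(21 - 9\right) - 89\right) \left(-95\right) = \left(12 - 89\right) \left(-95\right) = \left(-77\right) \left(-95\right) = 7315$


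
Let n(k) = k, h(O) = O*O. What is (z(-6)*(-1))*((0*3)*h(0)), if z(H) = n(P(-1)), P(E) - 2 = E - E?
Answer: 0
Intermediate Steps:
P(E) = 2 (P(E) = 2 + (E - E) = 2 + 0 = 2)
h(O) = O**2
z(H) = 2
(z(-6)*(-1))*((0*3)*h(0)) = (2*(-1))*((0*3)*0**2) = -0*0 = -2*0 = 0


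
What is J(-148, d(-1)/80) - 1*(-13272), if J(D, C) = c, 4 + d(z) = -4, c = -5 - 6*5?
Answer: 13237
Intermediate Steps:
c = -35 (c = -5 - 30 = -35)
d(z) = -8 (d(z) = -4 - 4 = -8)
J(D, C) = -35
J(-148, d(-1)/80) - 1*(-13272) = -35 - 1*(-13272) = -35 + 13272 = 13237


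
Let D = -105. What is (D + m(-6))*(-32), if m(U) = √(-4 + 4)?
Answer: 3360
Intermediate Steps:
m(U) = 0 (m(U) = √0 = 0)
(D + m(-6))*(-32) = (-105 + 0)*(-32) = -105*(-32) = 3360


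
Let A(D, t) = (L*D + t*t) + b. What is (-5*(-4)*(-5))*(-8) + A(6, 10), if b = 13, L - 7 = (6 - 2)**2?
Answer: 1051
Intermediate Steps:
L = 23 (L = 7 + (6 - 2)**2 = 7 + 4**2 = 7 + 16 = 23)
A(D, t) = 13 + t**2 + 23*D (A(D, t) = (23*D + t*t) + 13 = (23*D + t**2) + 13 = (t**2 + 23*D) + 13 = 13 + t**2 + 23*D)
(-5*(-4)*(-5))*(-8) + A(6, 10) = (-5*(-4)*(-5))*(-8) + (13 + 10**2 + 23*6) = (20*(-5))*(-8) + (13 + 100 + 138) = -100*(-8) + 251 = 800 + 251 = 1051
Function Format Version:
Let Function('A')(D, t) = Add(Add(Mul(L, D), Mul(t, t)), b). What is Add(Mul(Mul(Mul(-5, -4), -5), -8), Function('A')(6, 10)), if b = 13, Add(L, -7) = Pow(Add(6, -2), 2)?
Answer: 1051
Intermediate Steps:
L = 23 (L = Add(7, Pow(Add(6, -2), 2)) = Add(7, Pow(4, 2)) = Add(7, 16) = 23)
Function('A')(D, t) = Add(13, Pow(t, 2), Mul(23, D)) (Function('A')(D, t) = Add(Add(Mul(23, D), Mul(t, t)), 13) = Add(Add(Mul(23, D), Pow(t, 2)), 13) = Add(Add(Pow(t, 2), Mul(23, D)), 13) = Add(13, Pow(t, 2), Mul(23, D)))
Add(Mul(Mul(Mul(-5, -4), -5), -8), Function('A')(6, 10)) = Add(Mul(Mul(Mul(-5, -4), -5), -8), Add(13, Pow(10, 2), Mul(23, 6))) = Add(Mul(Mul(20, -5), -8), Add(13, 100, 138)) = Add(Mul(-100, -8), 251) = Add(800, 251) = 1051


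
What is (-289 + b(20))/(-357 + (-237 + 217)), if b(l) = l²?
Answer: -111/377 ≈ -0.29443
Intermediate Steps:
(-289 + b(20))/(-357 + (-237 + 217)) = (-289 + 20²)/(-357 + (-237 + 217)) = (-289 + 400)/(-357 - 20) = 111/(-377) = 111*(-1/377) = -111/377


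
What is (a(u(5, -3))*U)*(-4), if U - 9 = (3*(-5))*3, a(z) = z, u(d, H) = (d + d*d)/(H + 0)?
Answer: -1440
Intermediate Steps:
u(d, H) = (d + d²)/H
U = -36 (U = 9 + (3*(-5))*3 = 9 - 15*3 = 9 - 45 = -36)
(a(u(5, -3))*U)*(-4) = ((5*(1 + 5)/(-3))*(-36))*(-4) = ((5*(-⅓)*6)*(-36))*(-4) = -10*(-36)*(-4) = 360*(-4) = -1440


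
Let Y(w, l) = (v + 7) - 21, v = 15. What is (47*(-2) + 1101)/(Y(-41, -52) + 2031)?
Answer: 1007/2032 ≈ 0.49557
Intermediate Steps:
Y(w, l) = 1 (Y(w, l) = (15 + 7) - 21 = 22 - 21 = 1)
(47*(-2) + 1101)/(Y(-41, -52) + 2031) = (47*(-2) + 1101)/(1 + 2031) = (-94 + 1101)/2032 = 1007*(1/2032) = 1007/2032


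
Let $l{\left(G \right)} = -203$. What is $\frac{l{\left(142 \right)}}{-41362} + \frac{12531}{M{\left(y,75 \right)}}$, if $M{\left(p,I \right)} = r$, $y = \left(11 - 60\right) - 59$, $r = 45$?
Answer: $\frac{172772119}{620430} \approx 278.47$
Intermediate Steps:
$y = -108$ ($y = -49 - 59 = -108$)
$M{\left(p,I \right)} = 45$
$\frac{l{\left(142 \right)}}{-41362} + \frac{12531}{M{\left(y,75 \right)}} = - \frac{203}{-41362} + \frac{12531}{45} = \left(-203\right) \left(- \frac{1}{41362}\right) + 12531 \cdot \frac{1}{45} = \frac{203}{41362} + \frac{4177}{15} = \frac{172772119}{620430}$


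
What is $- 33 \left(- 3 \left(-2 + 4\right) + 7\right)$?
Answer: $-33$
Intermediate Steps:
$- 33 \left(- 3 \left(-2 + 4\right) + 7\right) = - 33 \left(\left(-3\right) 2 + 7\right) = - 33 \left(-6 + 7\right) = \left(-33\right) 1 = -33$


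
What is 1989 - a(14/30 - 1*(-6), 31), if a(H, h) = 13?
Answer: 1976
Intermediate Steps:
1989 - a(14/30 - 1*(-6), 31) = 1989 - 1*13 = 1989 - 13 = 1976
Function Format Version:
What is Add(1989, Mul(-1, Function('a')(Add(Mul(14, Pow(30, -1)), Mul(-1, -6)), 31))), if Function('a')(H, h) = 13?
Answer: 1976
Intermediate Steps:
Add(1989, Mul(-1, Function('a')(Add(Mul(14, Pow(30, -1)), Mul(-1, -6)), 31))) = Add(1989, Mul(-1, 13)) = Add(1989, -13) = 1976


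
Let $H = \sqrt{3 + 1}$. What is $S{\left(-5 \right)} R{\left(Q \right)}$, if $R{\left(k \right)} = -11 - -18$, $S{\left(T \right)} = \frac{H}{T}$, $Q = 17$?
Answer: $- \frac{14}{5} \approx -2.8$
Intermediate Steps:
$H = 2$ ($H = \sqrt{4} = 2$)
$S{\left(T \right)} = \frac{2}{T}$
$R{\left(k \right)} = 7$ ($R{\left(k \right)} = -11 + 18 = 7$)
$S{\left(-5 \right)} R{\left(Q \right)} = \frac{2}{-5} \cdot 7 = 2 \left(- \frac{1}{5}\right) 7 = \left(- \frac{2}{5}\right) 7 = - \frac{14}{5}$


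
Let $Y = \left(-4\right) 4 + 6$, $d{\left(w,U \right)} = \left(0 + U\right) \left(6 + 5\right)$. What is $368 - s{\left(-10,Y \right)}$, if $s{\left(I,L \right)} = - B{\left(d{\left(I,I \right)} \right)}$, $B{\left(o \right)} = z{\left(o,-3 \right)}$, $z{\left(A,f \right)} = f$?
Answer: $365$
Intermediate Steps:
$d{\left(w,U \right)} = 11 U$ ($d{\left(w,U \right)} = U 11 = 11 U$)
$B{\left(o \right)} = -3$
$Y = -10$ ($Y = -16 + 6 = -10$)
$s{\left(I,L \right)} = 3$ ($s{\left(I,L \right)} = \left(-1\right) \left(-3\right) = 3$)
$368 - s{\left(-10,Y \right)} = 368 - 3 = 365$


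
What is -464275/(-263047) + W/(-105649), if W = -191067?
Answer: 99309790624/27790652503 ≈ 3.5735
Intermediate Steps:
-464275/(-263047) + W/(-105649) = -464275/(-263047) - 191067/(-105649) = -464275*(-1/263047) - 191067*(-1/105649) = 464275/263047 + 191067/105649 = 99309790624/27790652503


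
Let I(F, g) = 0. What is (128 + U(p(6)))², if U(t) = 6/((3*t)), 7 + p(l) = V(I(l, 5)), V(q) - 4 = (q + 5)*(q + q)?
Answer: 145924/9 ≈ 16214.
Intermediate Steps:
V(q) = 4 + 2*q*(5 + q) (V(q) = 4 + (q + 5)*(q + q) = 4 + (5 + q)*(2*q) = 4 + 2*q*(5 + q))
p(l) = -3 (p(l) = -7 + (4 + 2*0² + 10*0) = -7 + (4 + 2*0 + 0) = -7 + (4 + 0 + 0) = -7 + 4 = -3)
U(t) = 2/t (U(t) = 6*(1/(3*t)) = 2/t)
(128 + U(p(6)))² = (128 + 2/(-3))² = (128 + 2*(-⅓))² = (128 - ⅔)² = (382/3)² = 145924/9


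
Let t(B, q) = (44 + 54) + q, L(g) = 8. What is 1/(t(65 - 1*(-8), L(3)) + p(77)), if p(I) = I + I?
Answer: 1/260 ≈ 0.0038462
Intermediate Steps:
t(B, q) = 98 + q
p(I) = 2*I
1/(t(65 - 1*(-8), L(3)) + p(77)) = 1/((98 + 8) + 2*77) = 1/(106 + 154) = 1/260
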